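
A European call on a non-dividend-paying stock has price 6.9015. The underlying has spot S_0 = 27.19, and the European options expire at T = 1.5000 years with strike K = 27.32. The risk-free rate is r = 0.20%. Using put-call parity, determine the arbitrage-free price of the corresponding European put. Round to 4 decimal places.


Put-call parity: C - P = S_0 * exp(-qT) - K * exp(-rT).
S_0 * exp(-qT) = 27.1900 * 1.00000000 = 27.19000000
K * exp(-rT) = 27.3200 * 0.99700450 = 27.23816282
P = C - S*exp(-qT) + K*exp(-rT)
P = 6.9015 - 27.19000000 + 27.23816282 = 6.9497

Answer: Put price = 6.9497


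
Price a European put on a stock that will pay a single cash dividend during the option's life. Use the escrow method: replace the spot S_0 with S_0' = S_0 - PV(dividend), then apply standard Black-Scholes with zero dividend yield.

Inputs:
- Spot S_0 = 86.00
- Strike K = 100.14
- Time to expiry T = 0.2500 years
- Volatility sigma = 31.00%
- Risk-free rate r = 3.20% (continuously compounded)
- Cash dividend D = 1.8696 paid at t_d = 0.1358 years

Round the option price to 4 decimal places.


Answer: Price = 16.2297

Derivation:
PV(D) = D * exp(-r * t_d) = 1.8696 * 0.99566383 = 1.86149309
S_0' = S_0 - PV(D) = 86.0000 - 1.86149309 = 84.13850691
d1 = (ln(S_0'/K) + (r + sigma^2/2)*T) / (sigma*sqrt(T)) = -0.99414435
d2 = d1 - sigma*sqrt(T) = -1.14914435
exp(-rT) = 0.99203191
N(-d1) = 0.83992370; N(-d2) = 0.87475177
P = K * exp(-rT) * N(-d2) - S_0' * N(-d1) = 100.1400 * 0.99203191 * 0.87475177 - 84.13850691 * 0.83992370 = 16.2297


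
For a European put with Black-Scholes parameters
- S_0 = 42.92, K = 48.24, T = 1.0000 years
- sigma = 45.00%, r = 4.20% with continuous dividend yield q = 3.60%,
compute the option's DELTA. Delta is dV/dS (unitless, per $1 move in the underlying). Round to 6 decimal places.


Answer: Delta = -0.490530

Derivation:
d1 = -0.0213347437; d2 = -0.4713347437
phi(d1) = 0.3988514972; exp(-qT) = 0.9646402935; exp(-rT) = 0.9588697806
N(-d1) = 0.5085106857
Delta = -exp(-qT) * N(-d1) = -0.9646402935 * 0.5085106857 = -0.490530


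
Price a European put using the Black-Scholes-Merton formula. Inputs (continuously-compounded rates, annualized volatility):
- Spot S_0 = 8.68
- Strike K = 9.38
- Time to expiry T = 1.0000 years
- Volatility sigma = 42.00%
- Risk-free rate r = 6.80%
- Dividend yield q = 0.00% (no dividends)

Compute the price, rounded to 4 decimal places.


d1 = (ln(S/K) + (r - q + 0.5*sigma^2) * T) / (sigma * sqrt(T)) = 0.18724230
d2 = d1 - sigma * sqrt(T) = -0.23275770
exp(-rT) = 0.93426047; exp(-qT) = 1.00000000
P = K * exp(-rT) * N(-d2) - S_0 * exp(-qT) * N(-d1)
N(-d1) = 0.42573533; N(-d2) = 0.59202522
P = 9.3800 * 0.93426047 * 0.59202522 - 8.6800 * 1.00000000 * 0.42573533 = 1.4927

Answer: Price = 1.4927


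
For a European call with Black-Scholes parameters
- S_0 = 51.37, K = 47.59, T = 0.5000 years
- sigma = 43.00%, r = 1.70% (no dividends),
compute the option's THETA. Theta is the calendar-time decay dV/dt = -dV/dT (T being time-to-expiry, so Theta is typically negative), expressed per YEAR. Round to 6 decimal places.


d1 = 0.4313571369; d2 = 0.1273012210
phi(d1) = 0.3635010756; exp(-qT) = 1.0000000000; exp(-rT) = 0.9915360229
Theta = -S*exp(-qT)*phi(d1)*sigma/(2*sqrt(T)) - r*K*exp(-rT)*N(d2) + q*S*exp(-qT)*N(d1)
N(d1) = 0.6668956444; N(d2) = 0.5506490030; sqrt(T) = 0.7071067812
Term 1 = -51.3700 * 1.0000000000 * 0.3635010756 * 0.4300 / (2 * 0.7071067812) = -5.6776513976
Term 2 = -0.0170 * 47.5900 * 0.9915360229 * 0.5506490030 = -0.4417209325
Term 3 = 0 (no dividend yield, q = 0)
Theta = -5.6776513976 + (-0.4417209325) + (0.0000000000) = -6.119372

Answer: Theta = -6.119372


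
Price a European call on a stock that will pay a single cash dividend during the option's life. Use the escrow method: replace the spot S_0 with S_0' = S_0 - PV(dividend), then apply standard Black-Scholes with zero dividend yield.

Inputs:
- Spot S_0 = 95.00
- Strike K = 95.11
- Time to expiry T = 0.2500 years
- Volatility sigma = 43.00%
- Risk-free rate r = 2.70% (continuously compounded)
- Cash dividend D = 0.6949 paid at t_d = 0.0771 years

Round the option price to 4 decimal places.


PV(D) = D * exp(-r * t_d) = 0.6949 * 0.99792047 = 0.69345493
S_0' = S_0 - PV(D) = 95.0000 - 0.69345493 = 94.30654507
d1 = (ln(S_0'/K) + (r + sigma^2/2)*T) / (sigma*sqrt(T)) = 0.09943711
d2 = d1 - sigma*sqrt(T) = -0.11556289
exp(-rT) = 0.99327273
N(d1) = 0.53960439; N(d2) = 0.45399949
C = S_0' * N(d1) - K * exp(-rT) * N(d2) = 94.30654507 * 0.53960439 - 95.1100 * 0.99327273 * 0.45399949 = 7.9988

Answer: Price = 7.9988


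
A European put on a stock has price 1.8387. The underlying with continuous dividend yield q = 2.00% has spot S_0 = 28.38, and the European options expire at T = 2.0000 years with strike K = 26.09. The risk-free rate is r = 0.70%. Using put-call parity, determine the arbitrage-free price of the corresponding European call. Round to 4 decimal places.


Answer: Call price = 3.3786

Derivation:
Put-call parity: C - P = S_0 * exp(-qT) - K * exp(-rT).
S_0 * exp(-qT) = 28.3800 * 0.96078944 = 27.26720428
K * exp(-rT) = 26.0900 * 0.98609754 = 25.72728493
C = P + S*exp(-qT) - K*exp(-rT)
C = 1.8387 + 27.26720428 - 25.72728493 = 3.3786


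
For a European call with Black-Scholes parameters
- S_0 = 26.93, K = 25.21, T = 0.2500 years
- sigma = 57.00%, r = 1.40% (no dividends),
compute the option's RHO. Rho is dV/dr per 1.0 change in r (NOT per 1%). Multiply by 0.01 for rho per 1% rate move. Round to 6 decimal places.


d1 = 0.3863602303; d2 = 0.1013602303
phi(d1) = 0.3702504365; exp(-qT) = 1.0000000000; exp(-rT) = 0.9965061179
N(d2) = 0.5403677473
Rho = K*T*exp(-rT)*N(d2) = 25.2100 * 0.2500 * 0.9965061179 * 0.5403677473 = 3.393769

Answer: Rho = 3.393769


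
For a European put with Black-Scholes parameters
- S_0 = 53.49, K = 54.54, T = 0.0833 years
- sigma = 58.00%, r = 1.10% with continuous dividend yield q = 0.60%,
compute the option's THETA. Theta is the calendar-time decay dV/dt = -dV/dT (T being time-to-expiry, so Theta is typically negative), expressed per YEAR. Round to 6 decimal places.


d1 = -0.0299411835; d2 = -0.1973392719
phi(d1) = 0.3987634997; exp(-qT) = 0.9995003249; exp(-rT) = 0.9990841197
Theta = -S*exp(-qT)*phi(d1)*sigma/(2*sqrt(T)) + r*K*exp(-rT)*N(-d2) - q*S*exp(-qT)*N(-d1)
N(-d1) = 0.5119430195; N(-d2) = 0.5782189755; sqrt(T) = 0.2886173938
Term 1 = -53.4900 * 0.9995003249 * 0.3987634997 * 0.5800 / (2 * 0.2886173938) = -21.4213300951
Term 2 = 0.0110 * 54.5400 * 0.9990841197 * 0.5782189755 = 0.3465789763
Term 3 = -0.0060 * 53.4900 * 0.9995003249 * 0.5119430195 = -0.1642208946
Theta = -21.4213300951 + (0.3465789763) + (-0.1642208946) = -21.238972

Answer: Theta = -21.238972


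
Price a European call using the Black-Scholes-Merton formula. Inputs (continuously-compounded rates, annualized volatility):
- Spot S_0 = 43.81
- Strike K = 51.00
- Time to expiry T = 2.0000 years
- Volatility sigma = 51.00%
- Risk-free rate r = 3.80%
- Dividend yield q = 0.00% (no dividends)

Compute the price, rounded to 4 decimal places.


d1 = (ln(S/K) + (r - q + 0.5*sigma^2) * T) / (sigma * sqrt(T)) = 0.25530225
d2 = d1 - sigma * sqrt(T) = -0.46594667
exp(-rT) = 0.92681621; exp(-qT) = 1.00000000
C = S_0 * exp(-qT) * N(d1) - K * exp(-rT) * N(d2)
N(d1) = 0.60075517; N(d2) = 0.32062684
C = 43.8100 * 1.00000000 * 0.60075517 - 51.0000 * 0.92681621 * 0.32062684 = 11.1638

Answer: Price = 11.1638


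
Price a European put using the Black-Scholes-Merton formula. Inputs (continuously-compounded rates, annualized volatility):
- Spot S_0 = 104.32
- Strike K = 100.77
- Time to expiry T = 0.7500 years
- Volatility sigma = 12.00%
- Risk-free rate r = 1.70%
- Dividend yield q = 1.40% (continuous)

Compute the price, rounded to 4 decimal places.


Answer: Price = 2.5934

Derivation:
d1 = (ln(S/K) + (r - q + 0.5*sigma^2) * T) / (sigma * sqrt(T)) = 0.40676642
d2 = d1 - sigma * sqrt(T) = 0.30284337
exp(-rT) = 0.98733094; exp(-qT) = 0.98955493
P = K * exp(-rT) * N(-d2) - S_0 * exp(-qT) * N(-d1)
N(-d1) = 0.34208978; N(-d2) = 0.38100462
P = 100.7700 * 0.98733094 * 0.38100462 - 104.3200 * 0.98955493 * 0.34208978 = 2.5934


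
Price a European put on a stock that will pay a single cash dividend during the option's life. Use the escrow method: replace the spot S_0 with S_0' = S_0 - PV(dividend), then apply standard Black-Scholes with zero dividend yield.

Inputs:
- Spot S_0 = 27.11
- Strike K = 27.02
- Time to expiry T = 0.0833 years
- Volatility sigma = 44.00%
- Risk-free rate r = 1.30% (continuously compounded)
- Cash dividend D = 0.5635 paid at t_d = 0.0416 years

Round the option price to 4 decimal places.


Answer: Price = 1.5888

Derivation:
PV(D) = D * exp(-r * t_d) = 0.5635 * 0.99945935 = 0.56319534
S_0' = S_0 - PV(D) = 27.1100 - 0.56319534 = 26.54680466
d1 = (ln(S_0'/K) + (r + sigma^2/2)*T) / (sigma*sqrt(T)) = -0.06710365
d2 = d1 - sigma*sqrt(T) = -0.19409531
exp(-rT) = 0.99891769
N(-d1) = 0.52675041; N(-d2) = 0.57694937
P = K * exp(-rT) * N(-d2) - S_0' * N(-d1) = 27.0200 * 0.99891769 * 0.57694937 - 26.54680466 * 0.52675041 = 1.5888


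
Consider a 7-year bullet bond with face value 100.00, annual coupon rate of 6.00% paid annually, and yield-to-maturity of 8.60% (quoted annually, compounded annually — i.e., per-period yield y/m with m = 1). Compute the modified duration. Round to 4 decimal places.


Answer: Modified duration = 5.3643

Derivation:
Coupon per period c = face * coupon_rate / m = 6.000000
Periods per year m = 1; per-period yield y/m = 0.086000
Number of cashflows N = 7
Cashflows (t years, CF_t, discount factor 1/(1+y/m)^(m*t), PV):
  t = 1.0000: CF_t = 6.000000, DF = 0.920810, PV = 5.524862
  t = 2.0000: CF_t = 6.000000, DF = 0.847892, PV = 5.087350
  t = 3.0000: CF_t = 6.000000, DF = 0.780747, PV = 4.684484
  t = 4.0000: CF_t = 6.000000, DF = 0.718920, PV = 4.313521
  t = 5.0000: CF_t = 6.000000, DF = 0.661989, PV = 3.971935
  t = 6.0000: CF_t = 6.000000, DF = 0.609566, PV = 3.657399
  t = 7.0000: CF_t = 106.000000, DF = 0.561295, PV = 59.497277
Price P = sum_t PV_t = 86.736828
First compute Macaulay numerator sum_t t * PV_t:
  t * PV_t at t = 1.0000: 5.524862
  t * PV_t at t = 2.0000: 10.174700
  t * PV_t at t = 3.0000: 14.053452
  t * PV_t at t = 4.0000: 17.254085
  t * PV_t at t = 5.0000: 19.859675
  t * PV_t at t = 6.0000: 21.944392
  t * PV_t at t = 7.0000: 416.480938
Macaulay duration D = 505.292103 / 86.736828 = 5.825577
Modified duration = D / (1 + y/m) = 5.825577 / (1 + 0.086000) = 5.364252


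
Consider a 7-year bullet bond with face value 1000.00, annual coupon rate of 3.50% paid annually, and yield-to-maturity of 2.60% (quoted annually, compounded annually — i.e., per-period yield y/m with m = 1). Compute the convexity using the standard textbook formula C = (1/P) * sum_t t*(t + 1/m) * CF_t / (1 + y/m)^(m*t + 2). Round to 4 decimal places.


Coupon per period c = face * coupon_rate / m = 35.000000
Periods per year m = 1; per-period yield y/m = 0.026000
Number of cashflows N = 7
Cashflows (t years, CF_t, discount factor 1/(1+y/m)^(m*t), PV):
  t = 1.0000: CF_t = 35.000000, DF = 0.974659, PV = 34.113060
  t = 2.0000: CF_t = 35.000000, DF = 0.949960, PV = 33.248597
  t = 3.0000: CF_t = 35.000000, DF = 0.925887, PV = 32.406040
  t = 4.0000: CF_t = 35.000000, DF = 0.902424, PV = 31.584834
  t = 5.0000: CF_t = 35.000000, DF = 0.879555, PV = 30.784439
  t = 6.0000: CF_t = 35.000000, DF = 0.857266, PV = 30.004326
  t = 7.0000: CF_t = 1035.000000, DF = 0.835542, PV = 864.786347
Price P = sum_t PV_t = 1056.927643
Convexity numerator sum_t t*(t + 1/m) * CF_t / (1+y/m)^(m*t + 2):
  t = 1.0000: term = 64.812080
  t = 2.0000: term = 189.509005
  t = 3.0000: term = 369.413265
  t = 4.0000: term = 600.086526
  t = 5.0000: term = 877.319482
  t = 6.0000: term = 1197.122100
  t = 7.0000: term = 46004.692250
Convexity = (1/P) * sum = 49302.954708 / 1056.927643 = 46.647427

Answer: Convexity = 46.6474


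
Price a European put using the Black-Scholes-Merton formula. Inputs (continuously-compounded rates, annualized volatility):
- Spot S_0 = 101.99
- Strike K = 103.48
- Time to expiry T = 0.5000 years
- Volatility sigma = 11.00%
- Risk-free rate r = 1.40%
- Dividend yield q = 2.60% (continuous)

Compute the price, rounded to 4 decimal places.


Answer: Price = 4.3071

Derivation:
d1 = (ln(S/K) + (r - q + 0.5*sigma^2) * T) / (sigma * sqrt(T)) = -0.22471324
d2 = d1 - sigma * sqrt(T) = -0.30249498
exp(-rT) = 0.99302444; exp(-qT) = 0.98708414
P = K * exp(-rT) * N(-d2) - S_0 * exp(-qT) * N(-d1)
N(-d1) = 0.58889882; N(-d2) = 0.61886262
P = 103.4800 * 0.99302444 * 0.61886262 - 101.9900 * 0.98708414 * 0.58889882 = 4.3071


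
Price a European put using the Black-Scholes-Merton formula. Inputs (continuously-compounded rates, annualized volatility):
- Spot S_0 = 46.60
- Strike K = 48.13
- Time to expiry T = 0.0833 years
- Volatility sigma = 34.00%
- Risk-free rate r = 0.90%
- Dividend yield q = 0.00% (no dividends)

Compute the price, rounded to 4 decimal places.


d1 = (ln(S/K) + (r - q + 0.5*sigma^2) * T) / (sigma * sqrt(T)) = -0.27250306
d2 = d1 - sigma * sqrt(T) = -0.37063298
exp(-rT) = 0.99925058; exp(-qT) = 1.00000000
P = K * exp(-rT) * N(-d2) - S_0 * exp(-qT) * N(-d1)
N(-d1) = 0.60738238; N(-d2) = 0.64454454
P = 48.1300 * 0.99925058 * 0.64454454 - 46.6000 * 1.00000000 * 0.60738238 = 2.6947

Answer: Price = 2.6947


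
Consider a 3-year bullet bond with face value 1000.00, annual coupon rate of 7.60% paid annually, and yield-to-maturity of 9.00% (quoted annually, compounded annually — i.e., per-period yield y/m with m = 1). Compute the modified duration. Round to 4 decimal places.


Answer: Modified duration = 2.5588

Derivation:
Coupon per period c = face * coupon_rate / m = 76.000000
Periods per year m = 1; per-period yield y/m = 0.090000
Number of cashflows N = 3
Cashflows (t years, CF_t, discount factor 1/(1+y/m)^(m*t), PV):
  t = 1.0000: CF_t = 76.000000, DF = 0.917431, PV = 69.724771
  t = 2.0000: CF_t = 76.000000, DF = 0.841680, PV = 63.967679
  t = 3.0000: CF_t = 1076.000000, DF = 0.772183, PV = 830.869425
Price P = sum_t PV_t = 964.561875
First compute Macaulay numerator sum_t t * PV_t:
  t * PV_t at t = 1.0000: 69.724771
  t * PV_t at t = 2.0000: 127.935359
  t * PV_t at t = 3.0000: 2492.608274
Macaulay duration D = 2690.268403 / 964.561875 = 2.789109
Modified duration = D / (1 + y/m) = 2.789109 / (1 + 0.090000) = 2.558816


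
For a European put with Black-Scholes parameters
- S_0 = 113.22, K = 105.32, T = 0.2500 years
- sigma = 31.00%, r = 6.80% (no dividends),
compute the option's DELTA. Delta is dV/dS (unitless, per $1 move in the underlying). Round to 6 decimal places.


d1 = 0.6538193160; d2 = 0.4988193160
phi(d1) = 0.3221692075; exp(-qT) = 1.0000000000; exp(-rT) = 0.9831436846
N(-d1) = 0.2566141102
Delta = -exp(-qT) * N(-d1) = -1.0000000000 * 0.2566141102 = -0.256614

Answer: Delta = -0.256614


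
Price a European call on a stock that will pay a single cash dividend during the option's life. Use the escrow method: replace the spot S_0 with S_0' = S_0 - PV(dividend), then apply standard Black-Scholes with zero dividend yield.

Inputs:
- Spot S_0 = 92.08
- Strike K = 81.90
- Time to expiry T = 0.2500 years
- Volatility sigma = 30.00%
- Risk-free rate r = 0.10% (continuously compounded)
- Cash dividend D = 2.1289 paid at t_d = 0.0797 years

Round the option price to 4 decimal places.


PV(D) = D * exp(-r * t_d) = 2.1289 * 0.99992030 = 2.12873033
S_0' = S_0 - PV(D) = 92.0800 - 2.12873033 = 89.95126967
d1 = (ln(S_0'/K) + (r + sigma^2/2)*T) / (sigma*sqrt(T)) = 0.70179390
d2 = d1 - sigma*sqrt(T) = 0.55179390
exp(-rT) = 0.99975003
N(d1) = 0.75859615; N(d2) = 0.70945522
C = S_0' * N(d1) - K * exp(-rT) * N(d2) = 89.95126967 * 0.75859615 - 81.9000 * 0.99975003 * 0.70945522 = 10.1468

Answer: Price = 10.1468


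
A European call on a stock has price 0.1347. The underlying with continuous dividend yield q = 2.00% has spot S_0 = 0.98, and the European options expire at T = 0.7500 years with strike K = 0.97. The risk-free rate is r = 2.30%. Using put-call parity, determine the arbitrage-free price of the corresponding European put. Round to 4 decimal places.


Answer: Put price = 0.1227

Derivation:
Put-call parity: C - P = S_0 * exp(-qT) - K * exp(-rT).
S_0 * exp(-qT) = 0.9800 * 0.98511194 = 0.96540970
K * exp(-rT) = 0.9700 * 0.98289793 = 0.95341099
P = C - S*exp(-qT) + K*exp(-rT)
P = 0.1347 - 0.96540970 + 0.95341099 = 0.1227


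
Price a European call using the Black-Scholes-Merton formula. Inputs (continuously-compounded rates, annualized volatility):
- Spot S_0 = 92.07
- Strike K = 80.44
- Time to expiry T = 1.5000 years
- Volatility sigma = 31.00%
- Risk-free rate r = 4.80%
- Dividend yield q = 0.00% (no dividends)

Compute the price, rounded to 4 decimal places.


Answer: Price = 22.9687

Derivation:
d1 = (ln(S/K) + (r - q + 0.5*sigma^2) * T) / (sigma * sqrt(T)) = 0.73514348
d2 = d1 - sigma * sqrt(T) = 0.35547257
exp(-rT) = 0.93053090; exp(-qT) = 1.00000000
C = S_0 * exp(-qT) * N(d1) - K * exp(-rT) * N(d2)
N(d1) = 0.76887394; N(d2) = 0.63888220
C = 92.0700 * 1.00000000 * 0.76887394 - 80.4400 * 0.93053090 * 0.63888220 = 22.9687


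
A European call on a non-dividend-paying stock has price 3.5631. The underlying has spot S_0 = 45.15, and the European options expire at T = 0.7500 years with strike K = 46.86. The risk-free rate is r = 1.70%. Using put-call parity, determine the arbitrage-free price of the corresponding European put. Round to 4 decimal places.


Put-call parity: C - P = S_0 * exp(-qT) - K * exp(-rT).
S_0 * exp(-qT) = 45.1500 * 1.00000000 = 45.15000000
K * exp(-rT) = 46.8600 * 0.98733094 = 46.26632770
P = C - S*exp(-qT) + K*exp(-rT)
P = 3.5631 - 45.15000000 + 46.26632770 = 4.6794

Answer: Put price = 4.6794


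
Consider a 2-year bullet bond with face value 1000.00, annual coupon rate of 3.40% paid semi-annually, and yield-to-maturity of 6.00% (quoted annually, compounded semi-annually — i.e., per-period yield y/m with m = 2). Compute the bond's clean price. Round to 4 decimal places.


Coupon per period c = face * coupon_rate / m = 17.000000
Periods per year m = 2; per-period yield y/m = 0.030000
Number of cashflows N = 4
Cashflows (t years, CF_t, discount factor 1/(1+y/m)^(m*t), PV):
  t = 0.5000: CF_t = 17.000000, DF = 0.970874, PV = 16.504854
  t = 1.0000: CF_t = 17.000000, DF = 0.942596, PV = 16.024130
  t = 1.5000: CF_t = 17.000000, DF = 0.915142, PV = 15.557408
  t = 2.0000: CF_t = 1017.000000, DF = 0.888487, PV = 903.591328
Price P = sum_t PV_t = 951.677721

Answer: Price = 951.6777


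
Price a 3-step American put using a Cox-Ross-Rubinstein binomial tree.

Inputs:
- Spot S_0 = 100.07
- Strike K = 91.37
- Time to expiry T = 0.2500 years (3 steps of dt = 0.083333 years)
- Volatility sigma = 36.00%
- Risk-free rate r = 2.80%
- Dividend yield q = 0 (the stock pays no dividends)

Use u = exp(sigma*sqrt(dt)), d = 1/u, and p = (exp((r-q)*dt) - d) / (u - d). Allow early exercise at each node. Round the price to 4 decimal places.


Answer: Price = V(0,0) = 2.9590

Derivation:
dt = T/N = 0.083333
u = exp(sigma*sqrt(dt)) = 1.109515; d = 1/u = 0.901295
p = (exp((r-q)*dt) - d) / (u - d) = 0.485262
Discount per step: exp(-r*dt) = 0.997669
Stock lattice S(k, i) with i counting down-moves:
  k=0: S(0,0) = 100.0700
  k=1: S(1,0) = 111.0292; S(1,1) = 90.1926
  k=2: S(2,0) = 123.1885; S(2,1) = 100.0700; S(2,2) = 81.2901
  k=3: S(3,0) = 136.6795; S(3,1) = 111.0292; S(3,2) = 90.1926; S(3,3) = 73.2663
Terminal payoffs V(N, i) = max(K - S_T, 0):
  V(3,0) = 0.000000; V(3,1) = 0.000000; V(3,2) = 1.177444; V(3,3) = 18.103697
Backward induction: V(k, i) = exp(-r*dt) * [p * V(k+1, i) + (1-p) * V(k+1, i+1)]; then take max(V_cont, immediate exercise) for American.
  V(2,0) = exp(-r*dt) * [p*0.000000 + (1-p)*0.000000] = 0.000000; exercise = 0.000000; V(2,0) = max -> 0.000000
  V(2,1) = exp(-r*dt) * [p*0.000000 + (1-p)*1.177444] = 0.604663; exercise = 0.000000; V(2,1) = max -> 0.604663
  V(2,2) = exp(-r*dt) * [p*1.177444 + (1-p)*18.103697] = 9.866984; exercise = 10.079932; V(2,2) = max -> 10.079932
  V(1,0) = exp(-r*dt) * [p*0.000000 + (1-p)*0.604663] = 0.310518; exercise = 0.000000; V(1,0) = max -> 0.310518
  V(1,1) = exp(-r*dt) * [p*0.604663 + (1-p)*10.079932] = 5.469170; exercise = 1.177444; V(1,1) = max -> 5.469170
  V(0,0) = exp(-r*dt) * [p*0.310518 + (1-p)*5.469170] = 2.958961; exercise = 0.000000; V(0,0) = max -> 2.958961


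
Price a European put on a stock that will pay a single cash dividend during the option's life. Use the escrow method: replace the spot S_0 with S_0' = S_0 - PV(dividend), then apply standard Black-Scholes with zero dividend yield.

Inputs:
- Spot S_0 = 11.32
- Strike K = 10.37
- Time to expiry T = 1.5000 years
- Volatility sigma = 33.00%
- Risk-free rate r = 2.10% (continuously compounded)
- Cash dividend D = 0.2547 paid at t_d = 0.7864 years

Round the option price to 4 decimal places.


PV(D) = D * exp(-r * t_d) = 0.2547 * 0.98362122 = 0.25052832
S_0' = S_0 - PV(D) = 11.3200 - 0.25052832 = 11.06947168
d1 = (ln(S_0'/K) + (r + sigma^2/2)*T) / (sigma*sqrt(T)) = 0.44152423
d2 = d1 - sigma*sqrt(T) = 0.03735842
exp(-rT) = 0.96899096
N(-d1) = 0.32941676; N(-d2) = 0.48509961
P = K * exp(-rT) * N(-d2) - S_0' * N(-d1) = 10.3700 * 0.96899096 * 0.48509961 - 11.06947168 * 0.32941676 = 1.2280

Answer: Price = 1.2280


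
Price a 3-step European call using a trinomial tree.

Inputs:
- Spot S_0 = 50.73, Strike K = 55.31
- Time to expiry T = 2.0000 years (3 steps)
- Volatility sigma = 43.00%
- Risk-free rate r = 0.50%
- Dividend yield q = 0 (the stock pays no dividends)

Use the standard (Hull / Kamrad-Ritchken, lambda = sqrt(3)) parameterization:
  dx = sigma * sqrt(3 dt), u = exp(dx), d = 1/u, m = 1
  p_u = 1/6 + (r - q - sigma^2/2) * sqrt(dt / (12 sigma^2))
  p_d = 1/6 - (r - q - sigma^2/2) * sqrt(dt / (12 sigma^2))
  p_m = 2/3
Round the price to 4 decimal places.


Answer: Price = V(0,0) = 9.9412

Derivation:
dt = T/N = 0.666667; dx = sigma*sqrt(3*dt) = 0.608112
u = exp(dx) = 1.836960; d = 1/u = 0.544378
p_u = 0.118731, p_m = 0.666667, p_d = 0.214602
Discount per step: exp(-r*dt) = 0.996672
Stock lattice S(k, j) with j the centered position index:
  k=0: S(0,+0) = 50.7300
  k=1: S(1,-1) = 27.6163; S(1,+0) = 50.7300; S(1,+1) = 93.1890
  k=2: S(2,-2) = 15.0337; S(2,-1) = 27.6163; S(2,+0) = 50.7300; S(2,+1) = 93.1890; S(2,+2) = 171.1844
  k=3: S(3,-3) = 8.1840; S(3,-2) = 15.0337; S(3,-1) = 27.6163; S(3,+0) = 50.7300; S(3,+1) = 93.1890; S(3,+2) = 171.1844; S(3,+3) = 314.4588
Terminal payoffs V(N, j) = max(S_T - K, 0):
  V(3,-3) = 0.000000; V(3,-2) = 0.000000; V(3,-1) = 0.000000; V(3,+0) = 0.000000; V(3,+1) = 37.878962; V(3,+2) = 115.874362; V(3,+3) = 259.148763
Backward induction: V(k, j) = exp(-r*dt) * [p_u * V(k+1, j+1) + p_m * V(k+1, j) + p_d * V(k+1, j-1)]
  V(2,-2) = exp(-r*dt) * [p_u*0.000000 + p_m*0.000000 + p_d*0.000000] = 0.000000
  V(2,-1) = exp(-r*dt) * [p_u*0.000000 + p_m*0.000000 + p_d*0.000000] = 0.000000
  V(2,+0) = exp(-r*dt) * [p_u*37.878962 + p_m*0.000000 + p_d*0.000000] = 4.482456
  V(2,+1) = exp(-r*dt) * [p_u*115.874362 + p_m*37.878962 + p_d*0.000000] = 38.880748
  V(2,+2) = exp(-r*dt) * [p_u*259.148763 + p_m*115.874362 + p_d*37.878962] = 115.761055
  V(1,-1) = exp(-r*dt) * [p_u*4.482456 + p_m*0.000000 + p_d*0.000000] = 0.530437
  V(1,+0) = exp(-r*dt) * [p_u*38.880748 + p_m*4.482456 + p_d*0.000000] = 7.579363
  V(1,+1) = exp(-r*dt) * [p_u*115.761055 + p_m*38.880748 + p_d*4.482456] = 40.491718
  V(0,+0) = exp(-r*dt) * [p_u*40.491718 + p_m*7.579363 + p_d*0.530437] = 9.941188


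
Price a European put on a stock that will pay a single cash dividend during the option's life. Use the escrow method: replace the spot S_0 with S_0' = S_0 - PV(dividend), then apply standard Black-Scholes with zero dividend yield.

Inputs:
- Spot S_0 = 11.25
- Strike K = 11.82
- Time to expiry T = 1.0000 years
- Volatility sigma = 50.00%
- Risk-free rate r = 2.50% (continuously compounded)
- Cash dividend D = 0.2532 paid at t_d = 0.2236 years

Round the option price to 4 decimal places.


Answer: Price = 2.4981

Derivation:
PV(D) = D * exp(-r * t_d) = 0.2532 * 0.99442559 = 0.25178856
S_0' = S_0 - PV(D) = 11.2500 - 0.25178856 = 10.99821144
d1 = (ln(S_0'/K) + (r + sigma^2/2)*T) / (sigma*sqrt(T)) = 0.15587930
d2 = d1 - sigma*sqrt(T) = -0.34412070
exp(-rT) = 0.97530991
N(-d1) = 0.43806408; N(-d2) = 0.63462224
P = K * exp(-rT) * N(-d2) - S_0' * N(-d1) = 11.8200 * 0.97530991 * 0.63462224 - 10.99821144 * 0.43806408 = 2.4981


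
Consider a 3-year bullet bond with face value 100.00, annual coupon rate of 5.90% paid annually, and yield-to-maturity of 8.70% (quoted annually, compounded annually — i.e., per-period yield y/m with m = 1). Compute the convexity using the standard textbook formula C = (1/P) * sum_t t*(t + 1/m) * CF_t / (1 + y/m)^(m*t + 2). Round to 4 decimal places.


Coupon per period c = face * coupon_rate / m = 5.900000
Periods per year m = 1; per-period yield y/m = 0.087000
Number of cashflows N = 3
Cashflows (t years, CF_t, discount factor 1/(1+y/m)^(m*t), PV):
  t = 1.0000: CF_t = 5.900000, DF = 0.919963, PV = 5.427783
  t = 2.0000: CF_t = 5.900000, DF = 0.846332, PV = 4.993361
  t = 3.0000: CF_t = 105.900000, DF = 0.778595, PV = 82.453164
Price P = sum_t PV_t = 92.874308
Convexity numerator sum_t t*(t + 1/m) * CF_t / (1+y/m)^(m*t + 2):
  t = 1.0000: term = 9.187416
  t = 2.0000: term = 25.356254
  t = 3.0000: term = 837.393308
Convexity = (1/P) * sum = 871.936977 / 92.874308 = 9.388355

Answer: Convexity = 9.3884


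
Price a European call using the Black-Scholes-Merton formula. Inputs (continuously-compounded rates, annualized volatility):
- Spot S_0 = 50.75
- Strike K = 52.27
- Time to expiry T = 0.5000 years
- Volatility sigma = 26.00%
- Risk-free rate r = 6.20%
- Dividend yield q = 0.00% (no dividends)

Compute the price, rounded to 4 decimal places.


d1 = (ln(S/K) + (r - q + 0.5*sigma^2) * T) / (sigma * sqrt(T)) = 0.10002311
d2 = d1 - sigma * sqrt(T) = -0.08382465
exp(-rT) = 0.96947557; exp(-qT) = 1.00000000
C = S_0 * exp(-qT) * N(d1) - K * exp(-rT) * N(d2)
N(d1) = 0.53983701; N(d2) = 0.46659792
C = 50.7500 * 1.00000000 * 0.53983701 - 52.2700 * 0.96947557 * 0.46659792 = 3.7521

Answer: Price = 3.7521


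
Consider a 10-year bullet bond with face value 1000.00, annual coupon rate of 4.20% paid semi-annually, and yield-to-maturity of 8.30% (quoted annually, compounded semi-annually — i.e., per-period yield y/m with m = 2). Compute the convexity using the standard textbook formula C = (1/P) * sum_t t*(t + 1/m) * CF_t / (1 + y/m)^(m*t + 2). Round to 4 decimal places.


Answer: Convexity = 70.4153

Derivation:
Coupon per period c = face * coupon_rate / m = 21.000000
Periods per year m = 2; per-period yield y/m = 0.041500
Number of cashflows N = 20
Cashflows (t years, CF_t, discount factor 1/(1+y/m)^(m*t), PV):
  t = 0.5000: CF_t = 21.000000, DF = 0.960154, PV = 20.163226
  t = 1.0000: CF_t = 21.000000, DF = 0.921895, PV = 19.359795
  t = 1.5000: CF_t = 21.000000, DF = 0.885161, PV = 18.588377
  t = 2.0000: CF_t = 21.000000, DF = 0.849890, PV = 17.847698
  t = 2.5000: CF_t = 21.000000, DF = 0.816025, PV = 17.136531
  t = 3.0000: CF_t = 21.000000, DF = 0.783510, PV = 16.453703
  t = 3.5000: CF_t = 21.000000, DF = 0.752290, PV = 15.798082
  t = 4.0000: CF_t = 21.000000, DF = 0.722314, PV = 15.168586
  t = 4.5000: CF_t = 21.000000, DF = 0.693532, PV = 14.564173
  t = 5.0000: CF_t = 21.000000, DF = 0.665897, PV = 13.983843
  t = 5.5000: CF_t = 21.000000, DF = 0.639364, PV = 13.426638
  t = 6.0000: CF_t = 21.000000, DF = 0.613887, PV = 12.891635
  t = 6.5000: CF_t = 21.000000, DF = 0.589426, PV = 12.377950
  t = 7.0000: CF_t = 21.000000, DF = 0.565940, PV = 11.884734
  t = 7.5000: CF_t = 21.000000, DF = 0.543389, PV = 11.411170
  t = 8.0000: CF_t = 21.000000, DF = 0.521737, PV = 10.956476
  t = 8.5000: CF_t = 21.000000, DF = 0.500948, PV = 10.519900
  t = 9.0000: CF_t = 21.000000, DF = 0.480987, PV = 10.100721
  t = 9.5000: CF_t = 21.000000, DF = 0.461821, PV = 9.698243
  t = 10.0000: CF_t = 1021.000000, DF = 0.443419, PV = 452.731024
Price P = sum_t PV_t = 725.062507
Convexity numerator sum_t t*(t + 1/m) * CF_t / (1+y/m)^(m*t + 2):
  t = 0.5000: term = 9.294188
  t = 1.0000: term = 26.771546
  t = 1.5000: term = 51.409594
  t = 2.0000: term = 82.268514
  t = 2.5000: term = 118.485618
  t = 3.0000: term = 159.270154
  t = 3.5000: term = 203.898421
  t = 4.0000: term = 251.709181
  t = 4.5000: term = 302.099353
  t = 5.0000: term = 354.519965
  t = 5.5000: term = 408.472355
  t = 6.0000: term = 463.504614
  t = 6.5000: term = 519.208241
  t = 7.0000: term = 575.215009
  t = 7.5000: term = 631.194030
  t = 8.0000: term = 686.849000
  t = 8.5000: term = 741.915627
  t = 9.0000: term = 796.159211
  t = 9.5000: term = 849.372391
  t = 10.0000: term = 43823.898285
Convexity = (1/P) * sum = 51055.515297 / 725.062507 = 70.415329


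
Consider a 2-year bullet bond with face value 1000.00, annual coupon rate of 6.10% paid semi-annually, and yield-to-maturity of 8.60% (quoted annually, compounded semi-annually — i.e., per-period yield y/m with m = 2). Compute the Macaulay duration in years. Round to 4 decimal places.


Answer: Macaulay duration = 1.9106 years

Derivation:
Coupon per period c = face * coupon_rate / m = 30.500000
Periods per year m = 2; per-period yield y/m = 0.043000
Number of cashflows N = 4
Cashflows (t years, CF_t, discount factor 1/(1+y/m)^(m*t), PV):
  t = 0.5000: CF_t = 30.500000, DF = 0.958773, PV = 29.242570
  t = 1.0000: CF_t = 30.500000, DF = 0.919245, PV = 28.036979
  t = 1.5000: CF_t = 30.500000, DF = 0.881347, PV = 26.881092
  t = 2.0000: CF_t = 1030.500000, DF = 0.845012, PV = 870.784645
Price P = sum_t PV_t = 954.945287
Macaulay numerator sum_t t * PV_t:
  t * PV_t at t = 0.5000: 14.621285
  t * PV_t at t = 1.0000: 28.036979
  t * PV_t at t = 1.5000: 40.321639
  t * PV_t at t = 2.0000: 1741.569290
Macaulay duration D = (sum_t t * PV_t) / P = 1824.549193 / 954.945287 = 1.910632


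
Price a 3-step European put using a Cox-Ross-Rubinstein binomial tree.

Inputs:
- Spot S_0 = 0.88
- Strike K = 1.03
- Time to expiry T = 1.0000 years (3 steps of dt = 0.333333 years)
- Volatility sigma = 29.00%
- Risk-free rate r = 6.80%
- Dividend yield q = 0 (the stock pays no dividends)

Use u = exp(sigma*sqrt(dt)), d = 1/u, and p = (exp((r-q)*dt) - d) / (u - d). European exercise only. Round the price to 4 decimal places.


Answer: Price = V(0,0) = 0.1439

Derivation:
dt = T/N = 0.333333
u = exp(sigma*sqrt(dt)) = 1.182264; d = 1/u = 0.845834
p = (exp((r-q)*dt) - d) / (u - d) = 0.526383
Discount per step: exp(-r*dt) = 0.977588
Stock lattice S(k, i) with i counting down-moves:
  k=0: S(0,0) = 0.8800
  k=1: S(1,0) = 1.0404; S(1,1) = 0.7443
  k=2: S(2,0) = 1.2300; S(2,1) = 0.8800; S(2,2) = 0.6296
  k=3: S(3,0) = 1.4542; S(3,1) = 1.0404; S(3,2) = 0.7443; S(3,3) = 0.5325
Terminal payoffs V(N, i) = max(K - S_T, 0):
  V(3,0) = 0.000000; V(3,1) = 0.000000; V(3,2) = 0.285666; V(3,3) = 0.497476
Backward induction: V(k, i) = exp(-r*dt) * [p * V(k+1, i) + (1-p) * V(k+1, i+1)].
  V(2,0) = exp(-r*dt) * [p*0.000000 + (1-p)*0.000000] = 0.000000
  V(2,1) = exp(-r*dt) * [p*0.000000 + (1-p)*0.285666] = 0.132264
  V(2,2) = exp(-r*dt) * [p*0.285666 + (1-p)*0.497476] = 0.377332
  V(1,0) = exp(-r*dt) * [p*0.000000 + (1-p)*0.132264] = 0.061238
  V(1,1) = exp(-r*dt) * [p*0.132264 + (1-p)*0.377332] = 0.242767
  V(0,0) = exp(-r*dt) * [p*0.061238 + (1-p)*0.242767] = 0.143914


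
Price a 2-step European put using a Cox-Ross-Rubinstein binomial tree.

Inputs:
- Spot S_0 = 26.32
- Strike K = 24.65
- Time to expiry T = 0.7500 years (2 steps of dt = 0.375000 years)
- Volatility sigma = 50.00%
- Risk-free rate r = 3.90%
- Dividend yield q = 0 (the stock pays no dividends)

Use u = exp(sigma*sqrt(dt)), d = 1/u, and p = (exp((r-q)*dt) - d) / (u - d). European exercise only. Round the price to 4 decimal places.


dt = T/N = 0.375000
u = exp(sigma*sqrt(dt)) = 1.358235; d = 1/u = 0.736250
p = (exp((r-q)*dt) - d) / (u - d) = 0.447732
Discount per step: exp(-r*dt) = 0.985481
Stock lattice S(k, i) with i counting down-moves:
  k=0: S(0,0) = 26.3200
  k=1: S(1,0) = 35.7488; S(1,1) = 19.3781
  k=2: S(2,0) = 48.5552; S(2,1) = 26.3200; S(2,2) = 14.2671
Terminal payoffs V(N, i) = max(K - S_T, 0):
  V(2,0) = 0.000000; V(2,1) = 0.000000; V(2,2) = 10.382893
Backward induction: V(k, i) = exp(-r*dt) * [p * V(k+1, i) + (1-p) * V(k+1, i+1)].
  V(1,0) = exp(-r*dt) * [p*0.000000 + (1-p)*0.000000] = 0.000000
  V(1,1) = exp(-r*dt) * [p*0.000000 + (1-p)*10.382893] = 5.650887
  V(0,0) = exp(-r*dt) * [p*0.000000 + (1-p)*5.650887] = 3.075494

Answer: Price = V(0,0) = 3.0755


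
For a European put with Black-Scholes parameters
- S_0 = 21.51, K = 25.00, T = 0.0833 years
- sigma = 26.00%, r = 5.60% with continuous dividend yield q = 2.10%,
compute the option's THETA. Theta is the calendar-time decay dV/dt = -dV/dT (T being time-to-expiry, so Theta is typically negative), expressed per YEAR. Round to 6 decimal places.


d1 = -1.9273165616; d2 = -2.0023570840
phi(d1) = 0.0622738865; exp(-qT) = 0.9982522291; exp(-rT) = 0.9953460633
Theta = -S*exp(-qT)*phi(d1)*sigma/(2*sqrt(T)) + r*K*exp(-rT)*N(-d2) - q*S*exp(-qT)*N(-d1)
N(-d1) = 0.9730299046; N(-d2) = 0.9773768297; sqrt(T) = 0.2886173938
Term 1 = -21.5100 * 0.9982522291 * 0.0622738865 * 0.2600 / (2 * 0.2886173938) = -0.6022925919
Term 2 = 0.0560 * 25.0000 * 0.9953460633 * 0.9773768297 = 1.3619594517
Term 3 = -0.0210 * 21.5100 * 0.9982522291 * 0.9730299046 = -0.4387591451
Theta = -0.6022925919 + (1.3619594517) + (-0.4387591451) = 0.320908

Answer: Theta = 0.320908


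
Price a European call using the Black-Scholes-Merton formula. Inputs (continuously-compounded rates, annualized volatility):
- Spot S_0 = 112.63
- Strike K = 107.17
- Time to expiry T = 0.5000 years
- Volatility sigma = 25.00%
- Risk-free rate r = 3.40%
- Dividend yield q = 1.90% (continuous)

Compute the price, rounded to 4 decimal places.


Answer: Price = 11.1353

Derivation:
d1 = (ln(S/K) + (r - q + 0.5*sigma^2) * T) / (sigma * sqrt(T)) = 0.41191375
d2 = d1 - sigma * sqrt(T) = 0.23513705
exp(-rT) = 0.98314368; exp(-qT) = 0.99054498
C = S_0 * exp(-qT) * N(d1) - K * exp(-rT) * N(d2)
N(d1) = 0.65979868; N(d2) = 0.59294882
C = 112.6300 * 0.99054498 * 0.65979868 - 107.1700 * 0.98314368 * 0.59294882 = 11.1353


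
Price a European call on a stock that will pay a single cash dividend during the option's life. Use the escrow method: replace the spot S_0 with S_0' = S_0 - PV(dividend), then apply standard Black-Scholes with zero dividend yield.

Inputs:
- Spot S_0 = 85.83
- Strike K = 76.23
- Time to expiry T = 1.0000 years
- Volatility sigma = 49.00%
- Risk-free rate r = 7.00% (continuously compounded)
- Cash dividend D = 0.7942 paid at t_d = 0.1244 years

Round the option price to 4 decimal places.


Answer: Price = 23.0693

Derivation:
PV(D) = D * exp(-r * t_d) = 0.7942 * 0.99132980 = 0.78731413
S_0' = S_0 - PV(D) = 85.8300 - 0.78731413 = 85.04268587
d1 = (ln(S_0'/K) + (r + sigma^2/2)*T) / (sigma*sqrt(T)) = 0.61111884
d2 = d1 - sigma*sqrt(T) = 0.12111884
exp(-rT) = 0.93239382
N(d1) = 0.72943955; N(d2) = 0.54820155
C = S_0' * N(d1) - K * exp(-rT) * N(d2) = 85.04268587 * 0.72943955 - 76.2300 * 0.93239382 * 0.54820155 = 23.0693


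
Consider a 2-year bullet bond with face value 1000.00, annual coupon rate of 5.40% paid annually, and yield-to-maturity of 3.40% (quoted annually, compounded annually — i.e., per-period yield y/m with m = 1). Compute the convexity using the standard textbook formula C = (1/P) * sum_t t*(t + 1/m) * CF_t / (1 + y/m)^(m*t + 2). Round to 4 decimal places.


Coupon per period c = face * coupon_rate / m = 54.000000
Periods per year m = 1; per-period yield y/m = 0.034000
Number of cashflows N = 2
Cashflows (t years, CF_t, discount factor 1/(1+y/m)^(m*t), PV):
  t = 1.0000: CF_t = 54.000000, DF = 0.967118, PV = 52.224371
  t = 2.0000: CF_t = 1054.000000, DF = 0.935317, PV = 985.824332
Price P = sum_t PV_t = 1038.048704
Convexity numerator sum_t t*(t + 1/m) * CF_t / (1+y/m)^(m*t + 2):
  t = 1.0000: term = 97.692706
  t = 2.0000: term = 5532.350747
Convexity = (1/P) * sum = 5630.043453 / 1038.048704 = 5.423679

Answer: Convexity = 5.4237


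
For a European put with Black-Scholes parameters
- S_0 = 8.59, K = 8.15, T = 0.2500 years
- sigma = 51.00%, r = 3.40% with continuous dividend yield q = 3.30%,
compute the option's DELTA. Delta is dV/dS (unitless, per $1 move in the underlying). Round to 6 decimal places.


Answer: Delta = -0.365902

Derivation:
d1 = 0.3346796421; d2 = 0.0796796421
phi(d1) = 0.3772135657; exp(-qT) = 0.9917839379; exp(-rT) = 0.9915360229
N(-d1) = 0.3689333800
Delta = -exp(-qT) * N(-d1) = -0.9917839379 * 0.3689333800 = -0.365902


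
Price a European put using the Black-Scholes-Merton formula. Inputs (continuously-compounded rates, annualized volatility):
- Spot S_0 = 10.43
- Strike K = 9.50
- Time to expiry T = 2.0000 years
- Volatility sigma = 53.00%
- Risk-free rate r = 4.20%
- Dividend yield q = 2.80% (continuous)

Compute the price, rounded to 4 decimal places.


d1 = (ln(S/K) + (r - q + 0.5*sigma^2) * T) / (sigma * sqrt(T)) = 0.53672669
d2 = d1 - sigma * sqrt(T) = -0.21280649
exp(-rT) = 0.91943126; exp(-qT) = 0.94553914
P = K * exp(-rT) * N(-d2) - S_0 * exp(-qT) * N(-d1)
N(-d1) = 0.29572821; N(-d2) = 0.58426105
P = 9.5000 * 0.91943126 * 0.58426105 - 10.4300 * 0.94553914 * 0.29572821 = 2.1868

Answer: Price = 2.1868


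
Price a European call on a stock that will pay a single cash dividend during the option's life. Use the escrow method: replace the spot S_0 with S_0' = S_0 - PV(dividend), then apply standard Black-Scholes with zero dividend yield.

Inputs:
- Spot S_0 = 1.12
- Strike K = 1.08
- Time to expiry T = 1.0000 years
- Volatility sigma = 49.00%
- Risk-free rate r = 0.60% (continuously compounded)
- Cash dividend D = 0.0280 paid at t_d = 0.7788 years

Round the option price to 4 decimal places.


Answer: Price = 0.2190

Derivation:
PV(D) = D * exp(-r * t_d) = 0.0280 * 0.99533810 = 0.02786947
S_0' = S_0 - PV(D) = 1.1200 - 0.02786947 = 1.09213053
d1 = (ln(S_0'/K) + (r + sigma^2/2)*T) / (sigma*sqrt(T)) = 0.28003952
d2 = d1 - sigma*sqrt(T) = -0.20996048
exp(-rT) = 0.99401796
N(d1) = 0.61027641; N(d2) = 0.41684926
C = S_0' * N(d1) - K * exp(-rT) * N(d2) = 1.09213053 * 0.61027641 - 1.0800 * 0.99401796 * 0.41684926 = 0.2190


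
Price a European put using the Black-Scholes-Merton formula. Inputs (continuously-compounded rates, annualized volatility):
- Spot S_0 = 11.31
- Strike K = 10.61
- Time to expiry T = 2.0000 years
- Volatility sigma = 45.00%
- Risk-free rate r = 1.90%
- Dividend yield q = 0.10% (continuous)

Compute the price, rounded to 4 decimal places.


d1 = (ln(S/K) + (r - q + 0.5*sigma^2) * T) / (sigma * sqrt(T)) = 0.47516057
d2 = d1 - sigma * sqrt(T) = -0.16123553
exp(-rT) = 0.96271294; exp(-qT) = 0.99800200
P = K * exp(-rT) * N(-d2) - S_0 * exp(-qT) * N(-d1)
N(-d1) = 0.31733626; N(-d2) = 0.56404605
P = 10.6100 * 0.96271294 * 0.56404605 - 11.3100 * 0.99800200 * 0.31733626 = 2.1795

Answer: Price = 2.1795


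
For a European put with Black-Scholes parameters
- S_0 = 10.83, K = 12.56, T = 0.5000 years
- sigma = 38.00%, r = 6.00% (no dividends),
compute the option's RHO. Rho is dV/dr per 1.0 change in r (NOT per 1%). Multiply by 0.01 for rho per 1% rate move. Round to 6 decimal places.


Answer: Rho = -4.370265

Derivation:
d1 = -0.3055337692; d2 = -0.5742343460
phi(d1) = 0.3807493573; exp(-qT) = 1.0000000000; exp(-rT) = 0.9704455335
N(-d2) = 0.7170953848
Rho = -K*T*exp(-rT)*N(-d2) = -12.5600 * 0.5000 * 0.9704455335 * 0.7170953848 = -4.370265


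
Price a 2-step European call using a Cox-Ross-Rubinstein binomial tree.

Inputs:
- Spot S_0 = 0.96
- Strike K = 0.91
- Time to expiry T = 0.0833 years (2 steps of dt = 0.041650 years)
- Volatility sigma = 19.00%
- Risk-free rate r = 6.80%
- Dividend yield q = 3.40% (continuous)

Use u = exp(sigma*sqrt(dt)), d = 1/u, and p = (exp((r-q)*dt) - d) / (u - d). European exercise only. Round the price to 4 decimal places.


dt = T/N = 0.041650
u = exp(sigma*sqrt(dt)) = 1.039537; d = 1/u = 0.961966
p = (exp((r-q)*dt) - d) / (u - d) = 0.508576
Discount per step: exp(-r*dt) = 0.997172
Stock lattice S(k, i) with i counting down-moves:
  k=0: S(0,0) = 0.9600
  k=1: S(1,0) = 0.9980; S(1,1) = 0.9235
  k=2: S(2,0) = 1.0374; S(2,1) = 0.9600; S(2,2) = 0.8884
Terminal payoffs V(N, i) = max(S_T - K, 0):
  V(2,0) = 0.127413; V(2,1) = 0.050000; V(2,2) = 0.000000
Backward induction: V(k, i) = exp(-r*dt) * [p * V(k+1, i) + (1-p) * V(k+1, i+1)].
  V(1,0) = exp(-r*dt) * [p*0.127413 + (1-p)*0.050000] = 0.089117
  V(1,1) = exp(-r*dt) * [p*0.050000 + (1-p)*0.000000] = 0.025357
  V(0,0) = exp(-r*dt) * [p*0.089117 + (1-p)*0.025357] = 0.057620

Answer: Price = V(0,0) = 0.0576
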